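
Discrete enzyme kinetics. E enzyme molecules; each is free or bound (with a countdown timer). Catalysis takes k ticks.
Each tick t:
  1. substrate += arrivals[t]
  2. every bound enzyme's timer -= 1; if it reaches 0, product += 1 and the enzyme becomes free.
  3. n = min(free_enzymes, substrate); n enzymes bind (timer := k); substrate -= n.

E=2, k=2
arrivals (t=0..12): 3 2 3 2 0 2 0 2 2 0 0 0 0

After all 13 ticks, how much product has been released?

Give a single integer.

t=0: arr=3 -> substrate=1 bound=2 product=0
t=1: arr=2 -> substrate=3 bound=2 product=0
t=2: arr=3 -> substrate=4 bound=2 product=2
t=3: arr=2 -> substrate=6 bound=2 product=2
t=4: arr=0 -> substrate=4 bound=2 product=4
t=5: arr=2 -> substrate=6 bound=2 product=4
t=6: arr=0 -> substrate=4 bound=2 product=6
t=7: arr=2 -> substrate=6 bound=2 product=6
t=8: arr=2 -> substrate=6 bound=2 product=8
t=9: arr=0 -> substrate=6 bound=2 product=8
t=10: arr=0 -> substrate=4 bound=2 product=10
t=11: arr=0 -> substrate=4 bound=2 product=10
t=12: arr=0 -> substrate=2 bound=2 product=12

Answer: 12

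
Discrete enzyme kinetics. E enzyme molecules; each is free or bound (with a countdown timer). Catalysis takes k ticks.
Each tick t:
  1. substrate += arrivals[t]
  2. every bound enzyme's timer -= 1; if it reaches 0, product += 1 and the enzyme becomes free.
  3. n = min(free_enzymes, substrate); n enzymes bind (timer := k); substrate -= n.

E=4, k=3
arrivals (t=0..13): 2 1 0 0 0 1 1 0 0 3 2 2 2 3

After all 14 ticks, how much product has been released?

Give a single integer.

t=0: arr=2 -> substrate=0 bound=2 product=0
t=1: arr=1 -> substrate=0 bound=3 product=0
t=2: arr=0 -> substrate=0 bound=3 product=0
t=3: arr=0 -> substrate=0 bound=1 product=2
t=4: arr=0 -> substrate=0 bound=0 product=3
t=5: arr=1 -> substrate=0 bound=1 product=3
t=6: arr=1 -> substrate=0 bound=2 product=3
t=7: arr=0 -> substrate=0 bound=2 product=3
t=8: arr=0 -> substrate=0 bound=1 product=4
t=9: arr=3 -> substrate=0 bound=3 product=5
t=10: arr=2 -> substrate=1 bound=4 product=5
t=11: arr=2 -> substrate=3 bound=4 product=5
t=12: arr=2 -> substrate=2 bound=4 product=8
t=13: arr=3 -> substrate=4 bound=4 product=9

Answer: 9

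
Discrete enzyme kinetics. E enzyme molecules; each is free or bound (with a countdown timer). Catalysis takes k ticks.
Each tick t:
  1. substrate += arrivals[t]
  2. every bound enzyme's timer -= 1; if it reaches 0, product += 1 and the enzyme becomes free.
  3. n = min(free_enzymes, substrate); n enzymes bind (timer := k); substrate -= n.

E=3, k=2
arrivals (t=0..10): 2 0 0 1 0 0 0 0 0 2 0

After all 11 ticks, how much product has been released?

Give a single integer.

Answer: 3

Derivation:
t=0: arr=2 -> substrate=0 bound=2 product=0
t=1: arr=0 -> substrate=0 bound=2 product=0
t=2: arr=0 -> substrate=0 bound=0 product=2
t=3: arr=1 -> substrate=0 bound=1 product=2
t=4: arr=0 -> substrate=0 bound=1 product=2
t=5: arr=0 -> substrate=0 bound=0 product=3
t=6: arr=0 -> substrate=0 bound=0 product=3
t=7: arr=0 -> substrate=0 bound=0 product=3
t=8: arr=0 -> substrate=0 bound=0 product=3
t=9: arr=2 -> substrate=0 bound=2 product=3
t=10: arr=0 -> substrate=0 bound=2 product=3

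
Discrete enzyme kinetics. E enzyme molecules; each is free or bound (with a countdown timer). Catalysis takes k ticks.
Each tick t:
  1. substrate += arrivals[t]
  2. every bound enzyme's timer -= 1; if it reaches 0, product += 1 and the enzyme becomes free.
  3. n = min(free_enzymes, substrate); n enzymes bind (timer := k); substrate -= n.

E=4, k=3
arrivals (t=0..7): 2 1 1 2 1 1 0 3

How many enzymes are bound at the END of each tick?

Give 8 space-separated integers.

t=0: arr=2 -> substrate=0 bound=2 product=0
t=1: arr=1 -> substrate=0 bound=3 product=0
t=2: arr=1 -> substrate=0 bound=4 product=0
t=3: arr=2 -> substrate=0 bound=4 product=2
t=4: arr=1 -> substrate=0 bound=4 product=3
t=5: arr=1 -> substrate=0 bound=4 product=4
t=6: arr=0 -> substrate=0 bound=2 product=6
t=7: arr=3 -> substrate=0 bound=4 product=7

Answer: 2 3 4 4 4 4 2 4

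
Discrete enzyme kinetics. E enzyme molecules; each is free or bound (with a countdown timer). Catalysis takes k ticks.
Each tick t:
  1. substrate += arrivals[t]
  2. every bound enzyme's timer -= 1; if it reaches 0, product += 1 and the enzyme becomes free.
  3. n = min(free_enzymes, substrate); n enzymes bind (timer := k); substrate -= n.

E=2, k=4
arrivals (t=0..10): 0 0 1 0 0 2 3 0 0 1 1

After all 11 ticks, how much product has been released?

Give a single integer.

t=0: arr=0 -> substrate=0 bound=0 product=0
t=1: arr=0 -> substrate=0 bound=0 product=0
t=2: arr=1 -> substrate=0 bound=1 product=0
t=3: arr=0 -> substrate=0 bound=1 product=0
t=4: arr=0 -> substrate=0 bound=1 product=0
t=5: arr=2 -> substrate=1 bound=2 product=0
t=6: arr=3 -> substrate=3 bound=2 product=1
t=7: arr=0 -> substrate=3 bound=2 product=1
t=8: arr=0 -> substrate=3 bound=2 product=1
t=9: arr=1 -> substrate=3 bound=2 product=2
t=10: arr=1 -> substrate=3 bound=2 product=3

Answer: 3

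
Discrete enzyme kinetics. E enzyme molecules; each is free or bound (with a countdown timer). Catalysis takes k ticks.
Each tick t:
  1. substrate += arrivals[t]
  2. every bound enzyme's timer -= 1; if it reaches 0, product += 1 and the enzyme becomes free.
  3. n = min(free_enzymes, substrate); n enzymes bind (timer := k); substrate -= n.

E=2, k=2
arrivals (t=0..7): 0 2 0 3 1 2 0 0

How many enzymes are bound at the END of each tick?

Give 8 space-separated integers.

Answer: 0 2 2 2 2 2 2 2

Derivation:
t=0: arr=0 -> substrate=0 bound=0 product=0
t=1: arr=2 -> substrate=0 bound=2 product=0
t=2: arr=0 -> substrate=0 bound=2 product=0
t=3: arr=3 -> substrate=1 bound=2 product=2
t=4: arr=1 -> substrate=2 bound=2 product=2
t=5: arr=2 -> substrate=2 bound=2 product=4
t=6: arr=0 -> substrate=2 bound=2 product=4
t=7: arr=0 -> substrate=0 bound=2 product=6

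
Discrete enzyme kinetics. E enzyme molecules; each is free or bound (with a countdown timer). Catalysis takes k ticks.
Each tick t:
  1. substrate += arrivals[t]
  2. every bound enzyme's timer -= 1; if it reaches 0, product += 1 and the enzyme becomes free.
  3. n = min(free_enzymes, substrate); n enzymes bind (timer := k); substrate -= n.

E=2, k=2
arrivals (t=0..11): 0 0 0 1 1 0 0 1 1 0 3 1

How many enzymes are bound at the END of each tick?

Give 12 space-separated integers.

t=0: arr=0 -> substrate=0 bound=0 product=0
t=1: arr=0 -> substrate=0 bound=0 product=0
t=2: arr=0 -> substrate=0 bound=0 product=0
t=3: arr=1 -> substrate=0 bound=1 product=0
t=4: arr=1 -> substrate=0 bound=2 product=0
t=5: arr=0 -> substrate=0 bound=1 product=1
t=6: arr=0 -> substrate=0 bound=0 product=2
t=7: arr=1 -> substrate=0 bound=1 product=2
t=8: arr=1 -> substrate=0 bound=2 product=2
t=9: arr=0 -> substrate=0 bound=1 product=3
t=10: arr=3 -> substrate=1 bound=2 product=4
t=11: arr=1 -> substrate=2 bound=2 product=4

Answer: 0 0 0 1 2 1 0 1 2 1 2 2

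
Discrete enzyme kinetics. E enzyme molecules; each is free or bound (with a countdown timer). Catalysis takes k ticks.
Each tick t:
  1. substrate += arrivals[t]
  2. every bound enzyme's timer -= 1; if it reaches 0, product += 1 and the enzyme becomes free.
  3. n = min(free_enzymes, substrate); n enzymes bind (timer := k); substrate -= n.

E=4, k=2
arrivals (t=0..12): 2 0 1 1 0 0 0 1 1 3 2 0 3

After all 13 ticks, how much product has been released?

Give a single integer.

Answer: 10

Derivation:
t=0: arr=2 -> substrate=0 bound=2 product=0
t=1: arr=0 -> substrate=0 bound=2 product=0
t=2: arr=1 -> substrate=0 bound=1 product=2
t=3: arr=1 -> substrate=0 bound=2 product=2
t=4: arr=0 -> substrate=0 bound=1 product=3
t=5: arr=0 -> substrate=0 bound=0 product=4
t=6: arr=0 -> substrate=0 bound=0 product=4
t=7: arr=1 -> substrate=0 bound=1 product=4
t=8: arr=1 -> substrate=0 bound=2 product=4
t=9: arr=3 -> substrate=0 bound=4 product=5
t=10: arr=2 -> substrate=1 bound=4 product=6
t=11: arr=0 -> substrate=0 bound=2 product=9
t=12: arr=3 -> substrate=0 bound=4 product=10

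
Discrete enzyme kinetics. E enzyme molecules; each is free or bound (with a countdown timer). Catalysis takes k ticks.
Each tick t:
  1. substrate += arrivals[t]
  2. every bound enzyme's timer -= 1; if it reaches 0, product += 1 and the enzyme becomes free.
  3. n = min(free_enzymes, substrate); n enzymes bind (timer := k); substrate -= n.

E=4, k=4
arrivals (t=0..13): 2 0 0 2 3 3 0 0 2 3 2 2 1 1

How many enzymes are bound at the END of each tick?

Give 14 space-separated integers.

t=0: arr=2 -> substrate=0 bound=2 product=0
t=1: arr=0 -> substrate=0 bound=2 product=0
t=2: arr=0 -> substrate=0 bound=2 product=0
t=3: arr=2 -> substrate=0 bound=4 product=0
t=4: arr=3 -> substrate=1 bound=4 product=2
t=5: arr=3 -> substrate=4 bound=4 product=2
t=6: arr=0 -> substrate=4 bound=4 product=2
t=7: arr=0 -> substrate=2 bound=4 product=4
t=8: arr=2 -> substrate=2 bound=4 product=6
t=9: arr=3 -> substrate=5 bound=4 product=6
t=10: arr=2 -> substrate=7 bound=4 product=6
t=11: arr=2 -> substrate=7 bound=4 product=8
t=12: arr=1 -> substrate=6 bound=4 product=10
t=13: arr=1 -> substrate=7 bound=4 product=10

Answer: 2 2 2 4 4 4 4 4 4 4 4 4 4 4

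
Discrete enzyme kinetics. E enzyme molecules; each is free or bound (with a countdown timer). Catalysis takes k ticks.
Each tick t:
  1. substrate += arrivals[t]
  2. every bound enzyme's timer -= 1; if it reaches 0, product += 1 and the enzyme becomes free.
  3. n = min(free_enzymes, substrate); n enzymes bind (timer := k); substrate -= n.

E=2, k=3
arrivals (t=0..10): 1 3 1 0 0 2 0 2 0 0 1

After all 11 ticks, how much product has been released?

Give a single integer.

t=0: arr=1 -> substrate=0 bound=1 product=0
t=1: arr=3 -> substrate=2 bound=2 product=0
t=2: arr=1 -> substrate=3 bound=2 product=0
t=3: arr=0 -> substrate=2 bound=2 product=1
t=4: arr=0 -> substrate=1 bound=2 product=2
t=5: arr=2 -> substrate=3 bound=2 product=2
t=6: arr=0 -> substrate=2 bound=2 product=3
t=7: arr=2 -> substrate=3 bound=2 product=4
t=8: arr=0 -> substrate=3 bound=2 product=4
t=9: arr=0 -> substrate=2 bound=2 product=5
t=10: arr=1 -> substrate=2 bound=2 product=6

Answer: 6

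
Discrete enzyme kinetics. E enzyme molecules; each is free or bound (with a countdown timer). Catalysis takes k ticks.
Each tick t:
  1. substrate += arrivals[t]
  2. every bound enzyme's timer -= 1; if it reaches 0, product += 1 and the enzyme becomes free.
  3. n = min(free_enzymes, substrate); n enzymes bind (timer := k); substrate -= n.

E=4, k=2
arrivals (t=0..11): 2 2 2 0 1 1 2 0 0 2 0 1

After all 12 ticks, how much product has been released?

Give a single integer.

t=0: arr=2 -> substrate=0 bound=2 product=0
t=1: arr=2 -> substrate=0 bound=4 product=0
t=2: arr=2 -> substrate=0 bound=4 product=2
t=3: arr=0 -> substrate=0 bound=2 product=4
t=4: arr=1 -> substrate=0 bound=1 product=6
t=5: arr=1 -> substrate=0 bound=2 product=6
t=6: arr=2 -> substrate=0 bound=3 product=7
t=7: arr=0 -> substrate=0 bound=2 product=8
t=8: arr=0 -> substrate=0 bound=0 product=10
t=9: arr=2 -> substrate=0 bound=2 product=10
t=10: arr=0 -> substrate=0 bound=2 product=10
t=11: arr=1 -> substrate=0 bound=1 product=12

Answer: 12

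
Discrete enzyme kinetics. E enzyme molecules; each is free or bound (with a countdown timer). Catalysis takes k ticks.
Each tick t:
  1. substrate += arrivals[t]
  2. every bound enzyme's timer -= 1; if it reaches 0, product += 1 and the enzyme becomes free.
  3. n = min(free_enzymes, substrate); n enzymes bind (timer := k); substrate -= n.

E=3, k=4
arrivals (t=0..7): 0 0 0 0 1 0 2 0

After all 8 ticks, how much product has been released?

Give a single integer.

t=0: arr=0 -> substrate=0 bound=0 product=0
t=1: arr=0 -> substrate=0 bound=0 product=0
t=2: arr=0 -> substrate=0 bound=0 product=0
t=3: arr=0 -> substrate=0 bound=0 product=0
t=4: arr=1 -> substrate=0 bound=1 product=0
t=5: arr=0 -> substrate=0 bound=1 product=0
t=6: arr=2 -> substrate=0 bound=3 product=0
t=7: arr=0 -> substrate=0 bound=3 product=0

Answer: 0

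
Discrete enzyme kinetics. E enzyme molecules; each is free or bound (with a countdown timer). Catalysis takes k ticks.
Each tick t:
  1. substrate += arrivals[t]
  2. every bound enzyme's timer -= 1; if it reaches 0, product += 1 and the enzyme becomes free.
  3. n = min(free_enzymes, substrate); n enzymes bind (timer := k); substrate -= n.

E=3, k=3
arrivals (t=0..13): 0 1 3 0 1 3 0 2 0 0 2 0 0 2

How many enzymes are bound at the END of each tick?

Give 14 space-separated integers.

Answer: 0 1 3 3 3 3 3 3 3 3 3 3 3 3

Derivation:
t=0: arr=0 -> substrate=0 bound=0 product=0
t=1: arr=1 -> substrate=0 bound=1 product=0
t=2: arr=3 -> substrate=1 bound=3 product=0
t=3: arr=0 -> substrate=1 bound=3 product=0
t=4: arr=1 -> substrate=1 bound=3 product=1
t=5: arr=3 -> substrate=2 bound=3 product=3
t=6: arr=0 -> substrate=2 bound=3 product=3
t=7: arr=2 -> substrate=3 bound=3 product=4
t=8: arr=0 -> substrate=1 bound=3 product=6
t=9: arr=0 -> substrate=1 bound=3 product=6
t=10: arr=2 -> substrate=2 bound=3 product=7
t=11: arr=0 -> substrate=0 bound=3 product=9
t=12: arr=0 -> substrate=0 bound=3 product=9
t=13: arr=2 -> substrate=1 bound=3 product=10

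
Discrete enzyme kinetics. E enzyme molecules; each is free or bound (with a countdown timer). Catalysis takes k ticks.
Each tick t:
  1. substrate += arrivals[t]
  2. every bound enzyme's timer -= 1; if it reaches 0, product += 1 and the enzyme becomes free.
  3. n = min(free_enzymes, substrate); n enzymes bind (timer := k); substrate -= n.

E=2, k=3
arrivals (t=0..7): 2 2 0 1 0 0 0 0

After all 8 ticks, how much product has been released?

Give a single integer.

t=0: arr=2 -> substrate=0 bound=2 product=0
t=1: arr=2 -> substrate=2 bound=2 product=0
t=2: arr=0 -> substrate=2 bound=2 product=0
t=3: arr=1 -> substrate=1 bound=2 product=2
t=4: arr=0 -> substrate=1 bound=2 product=2
t=5: arr=0 -> substrate=1 bound=2 product=2
t=6: arr=0 -> substrate=0 bound=1 product=4
t=7: arr=0 -> substrate=0 bound=1 product=4

Answer: 4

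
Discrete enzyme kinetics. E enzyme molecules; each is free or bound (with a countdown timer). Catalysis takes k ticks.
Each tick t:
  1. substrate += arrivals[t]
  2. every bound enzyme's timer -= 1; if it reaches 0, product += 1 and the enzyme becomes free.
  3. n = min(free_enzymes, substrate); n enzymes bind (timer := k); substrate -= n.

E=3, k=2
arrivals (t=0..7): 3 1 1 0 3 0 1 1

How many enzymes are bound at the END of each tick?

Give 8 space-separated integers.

t=0: arr=3 -> substrate=0 bound=3 product=0
t=1: arr=1 -> substrate=1 bound=3 product=0
t=2: arr=1 -> substrate=0 bound=2 product=3
t=3: arr=0 -> substrate=0 bound=2 product=3
t=4: arr=3 -> substrate=0 bound=3 product=5
t=5: arr=0 -> substrate=0 bound=3 product=5
t=6: arr=1 -> substrate=0 bound=1 product=8
t=7: arr=1 -> substrate=0 bound=2 product=8

Answer: 3 3 2 2 3 3 1 2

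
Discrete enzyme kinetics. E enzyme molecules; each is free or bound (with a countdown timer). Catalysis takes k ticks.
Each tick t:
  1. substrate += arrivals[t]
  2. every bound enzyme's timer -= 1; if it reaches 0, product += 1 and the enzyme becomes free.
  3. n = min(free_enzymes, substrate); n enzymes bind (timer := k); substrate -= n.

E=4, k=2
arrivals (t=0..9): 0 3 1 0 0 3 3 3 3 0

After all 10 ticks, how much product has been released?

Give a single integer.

t=0: arr=0 -> substrate=0 bound=0 product=0
t=1: arr=3 -> substrate=0 bound=3 product=0
t=2: arr=1 -> substrate=0 bound=4 product=0
t=3: arr=0 -> substrate=0 bound=1 product=3
t=4: arr=0 -> substrate=0 bound=0 product=4
t=5: arr=3 -> substrate=0 bound=3 product=4
t=6: arr=3 -> substrate=2 bound=4 product=4
t=7: arr=3 -> substrate=2 bound=4 product=7
t=8: arr=3 -> substrate=4 bound=4 product=8
t=9: arr=0 -> substrate=1 bound=4 product=11

Answer: 11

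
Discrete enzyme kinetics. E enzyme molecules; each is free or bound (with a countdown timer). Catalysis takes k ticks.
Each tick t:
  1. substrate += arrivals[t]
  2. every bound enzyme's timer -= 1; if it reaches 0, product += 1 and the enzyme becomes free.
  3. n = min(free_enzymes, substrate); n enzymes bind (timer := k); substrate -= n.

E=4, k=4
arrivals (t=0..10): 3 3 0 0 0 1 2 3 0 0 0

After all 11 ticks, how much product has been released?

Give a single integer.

t=0: arr=3 -> substrate=0 bound=3 product=0
t=1: arr=3 -> substrate=2 bound=4 product=0
t=2: arr=0 -> substrate=2 bound=4 product=0
t=3: arr=0 -> substrate=2 bound=4 product=0
t=4: arr=0 -> substrate=0 bound=3 product=3
t=5: arr=1 -> substrate=0 bound=3 product=4
t=6: arr=2 -> substrate=1 bound=4 product=4
t=7: arr=3 -> substrate=4 bound=4 product=4
t=8: arr=0 -> substrate=2 bound=4 product=6
t=9: arr=0 -> substrate=1 bound=4 product=7
t=10: arr=0 -> substrate=0 bound=4 product=8

Answer: 8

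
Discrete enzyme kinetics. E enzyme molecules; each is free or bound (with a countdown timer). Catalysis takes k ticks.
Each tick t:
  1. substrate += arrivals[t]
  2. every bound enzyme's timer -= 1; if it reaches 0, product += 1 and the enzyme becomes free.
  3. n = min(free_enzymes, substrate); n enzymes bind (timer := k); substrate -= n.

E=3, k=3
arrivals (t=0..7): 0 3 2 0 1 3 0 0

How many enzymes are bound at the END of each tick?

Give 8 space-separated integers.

t=0: arr=0 -> substrate=0 bound=0 product=0
t=1: arr=3 -> substrate=0 bound=3 product=0
t=2: arr=2 -> substrate=2 bound=3 product=0
t=3: arr=0 -> substrate=2 bound=3 product=0
t=4: arr=1 -> substrate=0 bound=3 product=3
t=5: arr=3 -> substrate=3 bound=3 product=3
t=6: arr=0 -> substrate=3 bound=3 product=3
t=7: arr=0 -> substrate=0 bound=3 product=6

Answer: 0 3 3 3 3 3 3 3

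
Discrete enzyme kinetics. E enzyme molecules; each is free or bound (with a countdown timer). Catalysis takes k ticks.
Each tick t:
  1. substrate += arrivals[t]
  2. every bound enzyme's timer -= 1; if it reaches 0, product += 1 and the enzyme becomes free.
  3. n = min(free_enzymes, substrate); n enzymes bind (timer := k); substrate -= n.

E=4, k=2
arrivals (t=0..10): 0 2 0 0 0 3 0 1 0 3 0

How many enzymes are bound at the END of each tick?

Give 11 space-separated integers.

Answer: 0 2 2 0 0 3 3 1 1 3 3

Derivation:
t=0: arr=0 -> substrate=0 bound=0 product=0
t=1: arr=2 -> substrate=0 bound=2 product=0
t=2: arr=0 -> substrate=0 bound=2 product=0
t=3: arr=0 -> substrate=0 bound=0 product=2
t=4: arr=0 -> substrate=0 bound=0 product=2
t=5: arr=3 -> substrate=0 bound=3 product=2
t=6: arr=0 -> substrate=0 bound=3 product=2
t=7: arr=1 -> substrate=0 bound=1 product=5
t=8: arr=0 -> substrate=0 bound=1 product=5
t=9: arr=3 -> substrate=0 bound=3 product=6
t=10: arr=0 -> substrate=0 bound=3 product=6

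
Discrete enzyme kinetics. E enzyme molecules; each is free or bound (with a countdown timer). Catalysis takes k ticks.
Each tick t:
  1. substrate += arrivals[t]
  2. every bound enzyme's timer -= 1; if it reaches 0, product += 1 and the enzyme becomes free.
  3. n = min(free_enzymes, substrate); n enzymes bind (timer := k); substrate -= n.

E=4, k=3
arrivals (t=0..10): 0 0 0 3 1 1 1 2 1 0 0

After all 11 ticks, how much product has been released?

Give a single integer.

t=0: arr=0 -> substrate=0 bound=0 product=0
t=1: arr=0 -> substrate=0 bound=0 product=0
t=2: arr=0 -> substrate=0 bound=0 product=0
t=3: arr=3 -> substrate=0 bound=3 product=0
t=4: arr=1 -> substrate=0 bound=4 product=0
t=5: arr=1 -> substrate=1 bound=4 product=0
t=6: arr=1 -> substrate=0 bound=3 product=3
t=7: arr=2 -> substrate=0 bound=4 product=4
t=8: arr=1 -> substrate=1 bound=4 product=4
t=9: arr=0 -> substrate=0 bound=3 product=6
t=10: arr=0 -> substrate=0 bound=1 product=8

Answer: 8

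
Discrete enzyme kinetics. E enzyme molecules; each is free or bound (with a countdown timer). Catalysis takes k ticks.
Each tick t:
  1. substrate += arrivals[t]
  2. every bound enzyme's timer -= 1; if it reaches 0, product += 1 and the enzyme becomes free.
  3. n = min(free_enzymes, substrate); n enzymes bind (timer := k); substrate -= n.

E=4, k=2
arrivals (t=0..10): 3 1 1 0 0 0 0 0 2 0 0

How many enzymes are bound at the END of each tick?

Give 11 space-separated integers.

Answer: 3 4 2 1 0 0 0 0 2 2 0

Derivation:
t=0: arr=3 -> substrate=0 bound=3 product=0
t=1: arr=1 -> substrate=0 bound=4 product=0
t=2: arr=1 -> substrate=0 bound=2 product=3
t=3: arr=0 -> substrate=0 bound=1 product=4
t=4: arr=0 -> substrate=0 bound=0 product=5
t=5: arr=0 -> substrate=0 bound=0 product=5
t=6: arr=0 -> substrate=0 bound=0 product=5
t=7: arr=0 -> substrate=0 bound=0 product=5
t=8: arr=2 -> substrate=0 bound=2 product=5
t=9: arr=0 -> substrate=0 bound=2 product=5
t=10: arr=0 -> substrate=0 bound=0 product=7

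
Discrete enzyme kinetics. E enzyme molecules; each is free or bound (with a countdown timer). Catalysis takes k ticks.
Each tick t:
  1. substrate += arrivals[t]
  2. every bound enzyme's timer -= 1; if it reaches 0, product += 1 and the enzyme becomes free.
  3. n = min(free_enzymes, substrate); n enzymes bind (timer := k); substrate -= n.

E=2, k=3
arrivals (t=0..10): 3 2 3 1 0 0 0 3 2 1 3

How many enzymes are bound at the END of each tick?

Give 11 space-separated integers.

Answer: 2 2 2 2 2 2 2 2 2 2 2

Derivation:
t=0: arr=3 -> substrate=1 bound=2 product=0
t=1: arr=2 -> substrate=3 bound=2 product=0
t=2: arr=3 -> substrate=6 bound=2 product=0
t=3: arr=1 -> substrate=5 bound=2 product=2
t=4: arr=0 -> substrate=5 bound=2 product=2
t=5: arr=0 -> substrate=5 bound=2 product=2
t=6: arr=0 -> substrate=3 bound=2 product=4
t=7: arr=3 -> substrate=6 bound=2 product=4
t=8: arr=2 -> substrate=8 bound=2 product=4
t=9: arr=1 -> substrate=7 bound=2 product=6
t=10: arr=3 -> substrate=10 bound=2 product=6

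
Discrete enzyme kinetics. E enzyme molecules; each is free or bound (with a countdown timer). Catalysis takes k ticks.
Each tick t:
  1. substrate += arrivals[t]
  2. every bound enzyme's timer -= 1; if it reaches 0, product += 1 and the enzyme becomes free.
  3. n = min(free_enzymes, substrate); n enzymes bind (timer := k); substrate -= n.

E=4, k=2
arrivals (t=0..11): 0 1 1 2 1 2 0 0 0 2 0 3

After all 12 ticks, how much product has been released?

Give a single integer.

Answer: 9

Derivation:
t=0: arr=0 -> substrate=0 bound=0 product=0
t=1: arr=1 -> substrate=0 bound=1 product=0
t=2: arr=1 -> substrate=0 bound=2 product=0
t=3: arr=2 -> substrate=0 bound=3 product=1
t=4: arr=1 -> substrate=0 bound=3 product=2
t=5: arr=2 -> substrate=0 bound=3 product=4
t=6: arr=0 -> substrate=0 bound=2 product=5
t=7: arr=0 -> substrate=0 bound=0 product=7
t=8: arr=0 -> substrate=0 bound=0 product=7
t=9: arr=2 -> substrate=0 bound=2 product=7
t=10: arr=0 -> substrate=0 bound=2 product=7
t=11: arr=3 -> substrate=0 bound=3 product=9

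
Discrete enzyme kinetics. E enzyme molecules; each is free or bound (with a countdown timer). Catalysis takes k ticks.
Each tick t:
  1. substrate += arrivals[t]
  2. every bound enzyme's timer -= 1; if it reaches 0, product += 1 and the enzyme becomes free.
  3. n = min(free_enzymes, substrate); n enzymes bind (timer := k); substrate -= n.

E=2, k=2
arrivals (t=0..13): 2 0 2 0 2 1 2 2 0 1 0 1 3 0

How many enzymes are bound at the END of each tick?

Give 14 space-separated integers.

t=0: arr=2 -> substrate=0 bound=2 product=0
t=1: arr=0 -> substrate=0 bound=2 product=0
t=2: arr=2 -> substrate=0 bound=2 product=2
t=3: arr=0 -> substrate=0 bound=2 product=2
t=4: arr=2 -> substrate=0 bound=2 product=4
t=5: arr=1 -> substrate=1 bound=2 product=4
t=6: arr=2 -> substrate=1 bound=2 product=6
t=7: arr=2 -> substrate=3 bound=2 product=6
t=8: arr=0 -> substrate=1 bound=2 product=8
t=9: arr=1 -> substrate=2 bound=2 product=8
t=10: arr=0 -> substrate=0 bound=2 product=10
t=11: arr=1 -> substrate=1 bound=2 product=10
t=12: arr=3 -> substrate=2 bound=2 product=12
t=13: arr=0 -> substrate=2 bound=2 product=12

Answer: 2 2 2 2 2 2 2 2 2 2 2 2 2 2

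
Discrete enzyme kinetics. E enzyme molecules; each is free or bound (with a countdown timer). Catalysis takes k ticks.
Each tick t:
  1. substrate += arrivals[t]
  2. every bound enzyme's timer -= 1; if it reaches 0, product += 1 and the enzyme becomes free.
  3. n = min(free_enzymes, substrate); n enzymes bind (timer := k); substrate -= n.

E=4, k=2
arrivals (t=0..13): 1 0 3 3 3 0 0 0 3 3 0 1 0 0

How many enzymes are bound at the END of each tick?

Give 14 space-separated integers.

Answer: 1 1 3 4 4 4 2 1 3 4 3 3 1 0

Derivation:
t=0: arr=1 -> substrate=0 bound=1 product=0
t=1: arr=0 -> substrate=0 bound=1 product=0
t=2: arr=3 -> substrate=0 bound=3 product=1
t=3: arr=3 -> substrate=2 bound=4 product=1
t=4: arr=3 -> substrate=2 bound=4 product=4
t=5: arr=0 -> substrate=1 bound=4 product=5
t=6: arr=0 -> substrate=0 bound=2 product=8
t=7: arr=0 -> substrate=0 bound=1 product=9
t=8: arr=3 -> substrate=0 bound=3 product=10
t=9: arr=3 -> substrate=2 bound=4 product=10
t=10: arr=0 -> substrate=0 bound=3 product=13
t=11: arr=1 -> substrate=0 bound=3 product=14
t=12: arr=0 -> substrate=0 bound=1 product=16
t=13: arr=0 -> substrate=0 bound=0 product=17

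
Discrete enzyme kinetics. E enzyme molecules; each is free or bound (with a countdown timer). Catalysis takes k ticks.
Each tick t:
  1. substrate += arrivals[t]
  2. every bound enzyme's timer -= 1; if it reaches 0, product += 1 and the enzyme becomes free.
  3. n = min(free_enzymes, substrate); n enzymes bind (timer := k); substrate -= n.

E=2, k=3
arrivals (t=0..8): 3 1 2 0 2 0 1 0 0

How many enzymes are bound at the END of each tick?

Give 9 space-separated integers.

t=0: arr=3 -> substrate=1 bound=2 product=0
t=1: arr=1 -> substrate=2 bound=2 product=0
t=2: arr=2 -> substrate=4 bound=2 product=0
t=3: arr=0 -> substrate=2 bound=2 product=2
t=4: arr=2 -> substrate=4 bound=2 product=2
t=5: arr=0 -> substrate=4 bound=2 product=2
t=6: arr=1 -> substrate=3 bound=2 product=4
t=7: arr=0 -> substrate=3 bound=2 product=4
t=8: arr=0 -> substrate=3 bound=2 product=4

Answer: 2 2 2 2 2 2 2 2 2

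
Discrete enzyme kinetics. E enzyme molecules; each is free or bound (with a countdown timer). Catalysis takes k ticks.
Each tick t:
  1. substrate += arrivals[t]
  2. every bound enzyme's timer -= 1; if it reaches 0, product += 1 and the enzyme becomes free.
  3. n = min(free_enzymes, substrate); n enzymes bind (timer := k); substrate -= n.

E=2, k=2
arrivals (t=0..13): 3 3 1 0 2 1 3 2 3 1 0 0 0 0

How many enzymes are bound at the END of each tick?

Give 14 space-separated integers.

Answer: 2 2 2 2 2 2 2 2 2 2 2 2 2 2

Derivation:
t=0: arr=3 -> substrate=1 bound=2 product=0
t=1: arr=3 -> substrate=4 bound=2 product=0
t=2: arr=1 -> substrate=3 bound=2 product=2
t=3: arr=0 -> substrate=3 bound=2 product=2
t=4: arr=2 -> substrate=3 bound=2 product=4
t=5: arr=1 -> substrate=4 bound=2 product=4
t=6: arr=3 -> substrate=5 bound=2 product=6
t=7: arr=2 -> substrate=7 bound=2 product=6
t=8: arr=3 -> substrate=8 bound=2 product=8
t=9: arr=1 -> substrate=9 bound=2 product=8
t=10: arr=0 -> substrate=7 bound=2 product=10
t=11: arr=0 -> substrate=7 bound=2 product=10
t=12: arr=0 -> substrate=5 bound=2 product=12
t=13: arr=0 -> substrate=5 bound=2 product=12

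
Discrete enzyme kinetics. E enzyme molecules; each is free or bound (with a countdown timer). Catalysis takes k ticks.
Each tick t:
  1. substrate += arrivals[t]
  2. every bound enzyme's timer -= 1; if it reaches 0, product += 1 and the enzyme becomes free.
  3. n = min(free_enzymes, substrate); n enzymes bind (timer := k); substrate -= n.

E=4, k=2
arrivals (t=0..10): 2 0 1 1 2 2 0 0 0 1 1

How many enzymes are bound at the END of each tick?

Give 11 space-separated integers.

Answer: 2 2 1 2 3 4 2 0 0 1 2

Derivation:
t=0: arr=2 -> substrate=0 bound=2 product=0
t=1: arr=0 -> substrate=0 bound=2 product=0
t=2: arr=1 -> substrate=0 bound=1 product=2
t=3: arr=1 -> substrate=0 bound=2 product=2
t=4: arr=2 -> substrate=0 bound=3 product=3
t=5: arr=2 -> substrate=0 bound=4 product=4
t=6: arr=0 -> substrate=0 bound=2 product=6
t=7: arr=0 -> substrate=0 bound=0 product=8
t=8: arr=0 -> substrate=0 bound=0 product=8
t=9: arr=1 -> substrate=0 bound=1 product=8
t=10: arr=1 -> substrate=0 bound=2 product=8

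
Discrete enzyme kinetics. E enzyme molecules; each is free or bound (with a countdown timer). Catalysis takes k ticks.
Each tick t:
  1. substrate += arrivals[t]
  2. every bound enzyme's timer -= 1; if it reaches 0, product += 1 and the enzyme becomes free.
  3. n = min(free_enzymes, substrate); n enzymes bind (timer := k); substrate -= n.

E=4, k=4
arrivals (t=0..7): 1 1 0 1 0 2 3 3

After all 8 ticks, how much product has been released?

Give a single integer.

t=0: arr=1 -> substrate=0 bound=1 product=0
t=1: arr=1 -> substrate=0 bound=2 product=0
t=2: arr=0 -> substrate=0 bound=2 product=0
t=3: arr=1 -> substrate=0 bound=3 product=0
t=4: arr=0 -> substrate=0 bound=2 product=1
t=5: arr=2 -> substrate=0 bound=3 product=2
t=6: arr=3 -> substrate=2 bound=4 product=2
t=7: arr=3 -> substrate=4 bound=4 product=3

Answer: 3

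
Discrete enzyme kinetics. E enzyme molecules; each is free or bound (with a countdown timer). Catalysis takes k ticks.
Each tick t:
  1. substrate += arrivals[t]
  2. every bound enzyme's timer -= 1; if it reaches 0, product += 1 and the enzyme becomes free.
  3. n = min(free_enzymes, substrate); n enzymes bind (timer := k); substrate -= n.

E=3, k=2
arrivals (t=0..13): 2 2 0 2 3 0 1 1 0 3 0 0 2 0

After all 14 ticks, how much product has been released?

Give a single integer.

t=0: arr=2 -> substrate=0 bound=2 product=0
t=1: arr=2 -> substrate=1 bound=3 product=0
t=2: arr=0 -> substrate=0 bound=2 product=2
t=3: arr=2 -> substrate=0 bound=3 product=3
t=4: arr=3 -> substrate=2 bound=3 product=4
t=5: arr=0 -> substrate=0 bound=3 product=6
t=6: arr=1 -> substrate=0 bound=3 product=7
t=7: arr=1 -> substrate=0 bound=2 product=9
t=8: arr=0 -> substrate=0 bound=1 product=10
t=9: arr=3 -> substrate=0 bound=3 product=11
t=10: arr=0 -> substrate=0 bound=3 product=11
t=11: arr=0 -> substrate=0 bound=0 product=14
t=12: arr=2 -> substrate=0 bound=2 product=14
t=13: arr=0 -> substrate=0 bound=2 product=14

Answer: 14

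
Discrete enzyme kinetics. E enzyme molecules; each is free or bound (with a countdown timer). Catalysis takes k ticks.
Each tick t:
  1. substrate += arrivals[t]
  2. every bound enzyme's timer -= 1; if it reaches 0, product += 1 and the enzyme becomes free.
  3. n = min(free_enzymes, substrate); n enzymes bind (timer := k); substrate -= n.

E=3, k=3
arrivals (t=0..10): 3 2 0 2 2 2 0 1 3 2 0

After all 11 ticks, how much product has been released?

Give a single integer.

t=0: arr=3 -> substrate=0 bound=3 product=0
t=1: arr=2 -> substrate=2 bound=3 product=0
t=2: arr=0 -> substrate=2 bound=3 product=0
t=3: arr=2 -> substrate=1 bound=3 product=3
t=4: arr=2 -> substrate=3 bound=3 product=3
t=5: arr=2 -> substrate=5 bound=3 product=3
t=6: arr=0 -> substrate=2 bound=3 product=6
t=7: arr=1 -> substrate=3 bound=3 product=6
t=8: arr=3 -> substrate=6 bound=3 product=6
t=9: arr=2 -> substrate=5 bound=3 product=9
t=10: arr=0 -> substrate=5 bound=3 product=9

Answer: 9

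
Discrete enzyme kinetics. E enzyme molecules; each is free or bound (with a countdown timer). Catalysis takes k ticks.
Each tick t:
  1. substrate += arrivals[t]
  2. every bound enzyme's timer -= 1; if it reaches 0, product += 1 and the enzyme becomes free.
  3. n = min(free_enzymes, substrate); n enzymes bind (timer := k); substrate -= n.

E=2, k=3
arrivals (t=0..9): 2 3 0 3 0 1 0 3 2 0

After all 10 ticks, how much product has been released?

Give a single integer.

Answer: 6

Derivation:
t=0: arr=2 -> substrate=0 bound=2 product=0
t=1: arr=3 -> substrate=3 bound=2 product=0
t=2: arr=0 -> substrate=3 bound=2 product=0
t=3: arr=3 -> substrate=4 bound=2 product=2
t=4: arr=0 -> substrate=4 bound=2 product=2
t=5: arr=1 -> substrate=5 bound=2 product=2
t=6: arr=0 -> substrate=3 bound=2 product=4
t=7: arr=3 -> substrate=6 bound=2 product=4
t=8: arr=2 -> substrate=8 bound=2 product=4
t=9: arr=0 -> substrate=6 bound=2 product=6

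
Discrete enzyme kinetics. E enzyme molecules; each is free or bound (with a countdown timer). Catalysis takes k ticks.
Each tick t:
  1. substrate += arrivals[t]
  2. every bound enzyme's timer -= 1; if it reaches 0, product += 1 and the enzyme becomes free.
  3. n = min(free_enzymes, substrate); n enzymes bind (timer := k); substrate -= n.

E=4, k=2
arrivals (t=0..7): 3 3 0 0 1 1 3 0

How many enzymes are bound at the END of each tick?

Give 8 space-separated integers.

t=0: arr=3 -> substrate=0 bound=3 product=0
t=1: arr=3 -> substrate=2 bound=4 product=0
t=2: arr=0 -> substrate=0 bound=3 product=3
t=3: arr=0 -> substrate=0 bound=2 product=4
t=4: arr=1 -> substrate=0 bound=1 product=6
t=5: arr=1 -> substrate=0 bound=2 product=6
t=6: arr=3 -> substrate=0 bound=4 product=7
t=7: arr=0 -> substrate=0 bound=3 product=8

Answer: 3 4 3 2 1 2 4 3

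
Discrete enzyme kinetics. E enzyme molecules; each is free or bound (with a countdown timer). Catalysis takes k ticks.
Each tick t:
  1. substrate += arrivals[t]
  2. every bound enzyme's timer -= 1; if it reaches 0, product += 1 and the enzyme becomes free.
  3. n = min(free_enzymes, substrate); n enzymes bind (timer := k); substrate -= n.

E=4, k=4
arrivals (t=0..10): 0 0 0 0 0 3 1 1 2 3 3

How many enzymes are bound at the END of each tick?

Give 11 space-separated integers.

t=0: arr=0 -> substrate=0 bound=0 product=0
t=1: arr=0 -> substrate=0 bound=0 product=0
t=2: arr=0 -> substrate=0 bound=0 product=0
t=3: arr=0 -> substrate=0 bound=0 product=0
t=4: arr=0 -> substrate=0 bound=0 product=0
t=5: arr=3 -> substrate=0 bound=3 product=0
t=6: arr=1 -> substrate=0 bound=4 product=0
t=7: arr=1 -> substrate=1 bound=4 product=0
t=8: arr=2 -> substrate=3 bound=4 product=0
t=9: arr=3 -> substrate=3 bound=4 product=3
t=10: arr=3 -> substrate=5 bound=4 product=4

Answer: 0 0 0 0 0 3 4 4 4 4 4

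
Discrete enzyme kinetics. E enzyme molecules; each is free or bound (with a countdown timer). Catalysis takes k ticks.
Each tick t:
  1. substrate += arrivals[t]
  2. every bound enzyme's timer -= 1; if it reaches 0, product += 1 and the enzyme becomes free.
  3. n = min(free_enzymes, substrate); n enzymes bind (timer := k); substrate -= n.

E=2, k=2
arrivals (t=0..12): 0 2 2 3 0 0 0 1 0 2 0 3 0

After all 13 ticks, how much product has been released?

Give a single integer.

t=0: arr=0 -> substrate=0 bound=0 product=0
t=1: arr=2 -> substrate=0 bound=2 product=0
t=2: arr=2 -> substrate=2 bound=2 product=0
t=3: arr=3 -> substrate=3 bound=2 product=2
t=4: arr=0 -> substrate=3 bound=2 product=2
t=5: arr=0 -> substrate=1 bound=2 product=4
t=6: arr=0 -> substrate=1 bound=2 product=4
t=7: arr=1 -> substrate=0 bound=2 product=6
t=8: arr=0 -> substrate=0 bound=2 product=6
t=9: arr=2 -> substrate=0 bound=2 product=8
t=10: arr=0 -> substrate=0 bound=2 product=8
t=11: arr=3 -> substrate=1 bound=2 product=10
t=12: arr=0 -> substrate=1 bound=2 product=10

Answer: 10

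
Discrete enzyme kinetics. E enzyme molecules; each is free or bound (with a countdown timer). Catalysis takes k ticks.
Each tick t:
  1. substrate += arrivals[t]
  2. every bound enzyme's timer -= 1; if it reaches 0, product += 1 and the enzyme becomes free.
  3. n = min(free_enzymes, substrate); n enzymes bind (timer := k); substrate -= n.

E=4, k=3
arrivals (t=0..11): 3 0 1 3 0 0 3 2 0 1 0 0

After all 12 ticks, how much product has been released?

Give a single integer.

t=0: arr=3 -> substrate=0 bound=3 product=0
t=1: arr=0 -> substrate=0 bound=3 product=0
t=2: arr=1 -> substrate=0 bound=4 product=0
t=3: arr=3 -> substrate=0 bound=4 product=3
t=4: arr=0 -> substrate=0 bound=4 product=3
t=5: arr=0 -> substrate=0 bound=3 product=4
t=6: arr=3 -> substrate=0 bound=3 product=7
t=7: arr=2 -> substrate=1 bound=4 product=7
t=8: arr=0 -> substrate=1 bound=4 product=7
t=9: arr=1 -> substrate=0 bound=3 product=10
t=10: arr=0 -> substrate=0 bound=2 product=11
t=11: arr=0 -> substrate=0 bound=2 product=11

Answer: 11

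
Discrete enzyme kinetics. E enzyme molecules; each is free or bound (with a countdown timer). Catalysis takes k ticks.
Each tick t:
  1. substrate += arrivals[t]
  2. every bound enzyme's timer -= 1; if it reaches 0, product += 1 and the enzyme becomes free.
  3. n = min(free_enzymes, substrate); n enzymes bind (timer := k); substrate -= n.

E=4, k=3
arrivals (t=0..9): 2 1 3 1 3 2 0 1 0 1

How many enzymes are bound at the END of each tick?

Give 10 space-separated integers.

Answer: 2 3 4 4 4 4 4 4 4 4

Derivation:
t=0: arr=2 -> substrate=0 bound=2 product=0
t=1: arr=1 -> substrate=0 bound=3 product=0
t=2: arr=3 -> substrate=2 bound=4 product=0
t=3: arr=1 -> substrate=1 bound=4 product=2
t=4: arr=3 -> substrate=3 bound=4 product=3
t=5: arr=2 -> substrate=4 bound=4 product=4
t=6: arr=0 -> substrate=2 bound=4 product=6
t=7: arr=1 -> substrate=2 bound=4 product=7
t=8: arr=0 -> substrate=1 bound=4 product=8
t=9: arr=1 -> substrate=0 bound=4 product=10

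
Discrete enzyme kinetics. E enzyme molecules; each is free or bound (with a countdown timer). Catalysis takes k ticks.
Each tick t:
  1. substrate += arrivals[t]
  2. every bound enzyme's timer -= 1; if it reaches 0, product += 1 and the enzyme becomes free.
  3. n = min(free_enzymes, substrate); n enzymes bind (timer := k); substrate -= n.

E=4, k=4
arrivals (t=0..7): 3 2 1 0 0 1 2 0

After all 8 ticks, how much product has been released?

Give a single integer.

Answer: 4

Derivation:
t=0: arr=3 -> substrate=0 bound=3 product=0
t=1: arr=2 -> substrate=1 bound=4 product=0
t=2: arr=1 -> substrate=2 bound=4 product=0
t=3: arr=0 -> substrate=2 bound=4 product=0
t=4: arr=0 -> substrate=0 bound=3 product=3
t=5: arr=1 -> substrate=0 bound=3 product=4
t=6: arr=2 -> substrate=1 bound=4 product=4
t=7: arr=0 -> substrate=1 bound=4 product=4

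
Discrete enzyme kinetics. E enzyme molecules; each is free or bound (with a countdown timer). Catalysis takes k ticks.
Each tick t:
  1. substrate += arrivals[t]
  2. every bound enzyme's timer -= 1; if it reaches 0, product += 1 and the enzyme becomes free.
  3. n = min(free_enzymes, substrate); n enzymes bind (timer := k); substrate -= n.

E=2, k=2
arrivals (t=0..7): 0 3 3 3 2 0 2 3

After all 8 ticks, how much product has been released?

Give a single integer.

Answer: 6

Derivation:
t=0: arr=0 -> substrate=0 bound=0 product=0
t=1: arr=3 -> substrate=1 bound=2 product=0
t=2: arr=3 -> substrate=4 bound=2 product=0
t=3: arr=3 -> substrate=5 bound=2 product=2
t=4: arr=2 -> substrate=7 bound=2 product=2
t=5: arr=0 -> substrate=5 bound=2 product=4
t=6: arr=2 -> substrate=7 bound=2 product=4
t=7: arr=3 -> substrate=8 bound=2 product=6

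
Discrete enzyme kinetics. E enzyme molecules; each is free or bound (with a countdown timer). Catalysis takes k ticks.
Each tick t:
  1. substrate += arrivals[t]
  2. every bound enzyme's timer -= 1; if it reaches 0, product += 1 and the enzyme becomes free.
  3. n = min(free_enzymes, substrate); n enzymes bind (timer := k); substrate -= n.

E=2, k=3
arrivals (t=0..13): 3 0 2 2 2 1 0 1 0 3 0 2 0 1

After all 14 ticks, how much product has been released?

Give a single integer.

Answer: 8

Derivation:
t=0: arr=3 -> substrate=1 bound=2 product=0
t=1: arr=0 -> substrate=1 bound=2 product=0
t=2: arr=2 -> substrate=3 bound=2 product=0
t=3: arr=2 -> substrate=3 bound=2 product=2
t=4: arr=2 -> substrate=5 bound=2 product=2
t=5: arr=1 -> substrate=6 bound=2 product=2
t=6: arr=0 -> substrate=4 bound=2 product=4
t=7: arr=1 -> substrate=5 bound=2 product=4
t=8: arr=0 -> substrate=5 bound=2 product=4
t=9: arr=3 -> substrate=6 bound=2 product=6
t=10: arr=0 -> substrate=6 bound=2 product=6
t=11: arr=2 -> substrate=8 bound=2 product=6
t=12: arr=0 -> substrate=6 bound=2 product=8
t=13: arr=1 -> substrate=7 bound=2 product=8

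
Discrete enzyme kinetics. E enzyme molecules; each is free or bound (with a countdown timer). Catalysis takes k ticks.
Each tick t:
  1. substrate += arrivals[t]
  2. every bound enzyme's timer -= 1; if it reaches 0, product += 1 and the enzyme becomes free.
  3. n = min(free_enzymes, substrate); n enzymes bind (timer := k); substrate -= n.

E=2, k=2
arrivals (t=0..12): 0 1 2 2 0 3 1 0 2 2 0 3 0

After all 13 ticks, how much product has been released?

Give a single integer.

t=0: arr=0 -> substrate=0 bound=0 product=0
t=1: arr=1 -> substrate=0 bound=1 product=0
t=2: arr=2 -> substrate=1 bound=2 product=0
t=3: arr=2 -> substrate=2 bound=2 product=1
t=4: arr=0 -> substrate=1 bound=2 product=2
t=5: arr=3 -> substrate=3 bound=2 product=3
t=6: arr=1 -> substrate=3 bound=2 product=4
t=7: arr=0 -> substrate=2 bound=2 product=5
t=8: arr=2 -> substrate=3 bound=2 product=6
t=9: arr=2 -> substrate=4 bound=2 product=7
t=10: arr=0 -> substrate=3 bound=2 product=8
t=11: arr=3 -> substrate=5 bound=2 product=9
t=12: arr=0 -> substrate=4 bound=2 product=10

Answer: 10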